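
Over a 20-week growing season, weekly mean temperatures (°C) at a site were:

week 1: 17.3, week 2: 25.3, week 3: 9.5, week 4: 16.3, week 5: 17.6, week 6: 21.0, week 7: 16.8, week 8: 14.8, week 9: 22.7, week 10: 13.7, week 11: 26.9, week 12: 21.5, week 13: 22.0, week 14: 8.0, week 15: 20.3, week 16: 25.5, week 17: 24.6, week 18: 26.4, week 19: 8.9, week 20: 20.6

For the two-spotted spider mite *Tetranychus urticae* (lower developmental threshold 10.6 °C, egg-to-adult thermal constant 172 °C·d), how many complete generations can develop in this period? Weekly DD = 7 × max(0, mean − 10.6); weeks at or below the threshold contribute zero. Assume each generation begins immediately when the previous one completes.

7 generations

Weekly DD (7 × max(0, T̄ − 10.6)): 46.9, 102.9, 0.0, 39.9, 49.0, 72.8, 43.4, 29.4, 84.7, 21.7, 114.1, 76.3, 79.8, 0.0, 67.9, 104.3, 98.0, 110.6, 0.0, 70.0.
Season total = 1211.7 DD.
Complete generations = ⌊1211.7 / 172⌋ = 7.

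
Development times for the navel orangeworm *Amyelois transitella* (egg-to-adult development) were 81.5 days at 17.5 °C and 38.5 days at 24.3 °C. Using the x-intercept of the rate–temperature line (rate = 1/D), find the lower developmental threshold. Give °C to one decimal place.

Equal thermal constants: D₁(T₁ − T_b) = D₂(T₂ − T_b).
81.5·(17.5 − T_b) = 38.5·(24.3 − T_b)
T_b = (81.5·17.5 − 38.5·24.3) / (81.5 − 38.5) = 490.70 / 43.0 = 11.412 °C ≈ 11.4 °C.

11.4 °C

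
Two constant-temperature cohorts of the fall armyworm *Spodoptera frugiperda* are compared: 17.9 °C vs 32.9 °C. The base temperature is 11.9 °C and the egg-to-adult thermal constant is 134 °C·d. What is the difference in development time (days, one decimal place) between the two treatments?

16.0 days

At 17.9 °C: 134 / (17.9 − 11.9) = 134 / 6.0 = 22.333 d.
At 32.9 °C: 134 / (32.9 − 11.9) = 134 / 21.0 = 6.381 d.
Difference = |22.333 − 6.381| = 15.952 ≈ 16.0 days.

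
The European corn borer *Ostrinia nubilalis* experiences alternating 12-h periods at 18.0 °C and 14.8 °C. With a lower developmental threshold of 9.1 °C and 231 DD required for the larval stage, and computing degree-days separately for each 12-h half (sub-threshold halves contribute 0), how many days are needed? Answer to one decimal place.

31.6 days

Day half: max(0, 18.0 − 9.1) × 0.5 = 8.9 × 0.5 = 4.45 DD.
Night half: max(0, 14.8 − 9.1) × 0.5 = 5.7 × 0.5 = 2.85 DD.
Per 24 h: 7.30 DD/day.
Duration = 231 / 7.30 = 31.644 ≈ 31.6 days.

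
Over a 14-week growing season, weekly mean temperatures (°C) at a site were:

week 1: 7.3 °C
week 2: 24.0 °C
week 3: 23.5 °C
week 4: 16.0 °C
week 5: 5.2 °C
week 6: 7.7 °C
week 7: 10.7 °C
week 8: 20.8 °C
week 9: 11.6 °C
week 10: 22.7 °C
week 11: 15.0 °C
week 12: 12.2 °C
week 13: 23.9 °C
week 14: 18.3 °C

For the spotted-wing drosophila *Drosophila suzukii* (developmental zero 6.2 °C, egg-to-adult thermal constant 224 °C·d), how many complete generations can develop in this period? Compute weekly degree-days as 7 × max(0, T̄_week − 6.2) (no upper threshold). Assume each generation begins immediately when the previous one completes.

4 generations

Weekly DD (7 × max(0, T̄ − 6.2)): 7.7, 124.6, 121.1, 68.6, 0.0, 10.5, 31.5, 102.2, 37.8, 115.5, 61.6, 42.0, 123.9, 84.7.
Season total = 931.7 DD.
Complete generations = ⌊931.7 / 224⌋ = 4.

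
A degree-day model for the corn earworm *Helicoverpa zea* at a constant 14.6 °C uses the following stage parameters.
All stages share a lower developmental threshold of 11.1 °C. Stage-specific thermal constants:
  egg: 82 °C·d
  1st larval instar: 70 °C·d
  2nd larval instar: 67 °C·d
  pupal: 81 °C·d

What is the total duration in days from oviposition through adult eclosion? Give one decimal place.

Daily accumulation at 14.6 °C = 14.6 − 11.1 = 3.5 DD/day.
Total K = 82 + 70 + 67 + 81 = 300 DD.
Total duration = 300 / 3.5 = 85.714 ≈ 85.7 days.

85.7 days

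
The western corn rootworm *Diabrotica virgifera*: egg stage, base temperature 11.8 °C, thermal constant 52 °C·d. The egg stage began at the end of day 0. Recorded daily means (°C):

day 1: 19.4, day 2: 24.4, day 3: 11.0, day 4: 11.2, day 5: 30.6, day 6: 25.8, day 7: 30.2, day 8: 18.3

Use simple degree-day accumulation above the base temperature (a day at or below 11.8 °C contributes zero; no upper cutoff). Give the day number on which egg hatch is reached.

day 6

Daily DD above 11.8 °C: 7.6, 12.6, 0.0, 0.0, 18.8, 14.0, 18.4, 6.5.
Cumulative: 7.6, 20.2, 20.2, 20.2, 39.0, 53.0, 71.4, 77.9.
The total first reaches 52 DD on day 6.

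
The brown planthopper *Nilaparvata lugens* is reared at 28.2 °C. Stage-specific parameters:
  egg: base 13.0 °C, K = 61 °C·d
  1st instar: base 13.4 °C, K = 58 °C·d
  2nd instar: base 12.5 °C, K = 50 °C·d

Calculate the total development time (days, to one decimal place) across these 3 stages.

egg: 61 / (28.2 − 13.0) = 61 / 15.2 = 4.013 d.
1st instar: 58 / (28.2 − 13.4) = 58 / 14.8 = 3.919 d.
2nd instar: 50 / (28.2 − 12.5) = 50 / 15.7 = 3.185 d.
Sum = 11.117 ≈ 11.1 days.

11.1 days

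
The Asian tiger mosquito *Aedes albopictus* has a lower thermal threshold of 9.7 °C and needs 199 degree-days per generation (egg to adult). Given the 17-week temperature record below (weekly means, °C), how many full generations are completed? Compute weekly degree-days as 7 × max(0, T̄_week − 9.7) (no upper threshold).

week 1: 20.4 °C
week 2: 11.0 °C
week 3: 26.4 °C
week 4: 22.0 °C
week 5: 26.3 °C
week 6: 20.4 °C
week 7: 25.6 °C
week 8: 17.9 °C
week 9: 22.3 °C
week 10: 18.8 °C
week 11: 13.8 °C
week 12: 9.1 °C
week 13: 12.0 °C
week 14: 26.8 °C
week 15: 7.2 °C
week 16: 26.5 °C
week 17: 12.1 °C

5 generations

Weekly DD (7 × max(0, T̄ − 9.7)): 74.9, 9.1, 116.9, 86.1, 116.2, 74.9, 111.3, 57.4, 88.2, 63.7, 28.7, 0.0, 16.1, 119.7, 0.0, 117.6, 16.8.
Season total = 1097.6 DD.
Complete generations = ⌊1097.6 / 199⌋ = 5.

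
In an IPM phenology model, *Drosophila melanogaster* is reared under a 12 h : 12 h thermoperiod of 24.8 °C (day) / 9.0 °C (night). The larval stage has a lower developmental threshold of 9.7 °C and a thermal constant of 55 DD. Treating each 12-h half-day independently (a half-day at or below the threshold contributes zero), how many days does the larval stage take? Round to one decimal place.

7.3 days

Day half: max(0, 24.8 − 9.7) × 0.5 = 15.1 × 0.5 = 7.55 DD.
Night half: max(0, 9.0 − 9.7) × 0.5 = 0.0 × 0.5 = 0.00 DD.
Per 24 h: 7.55 DD/day.
Duration = 55 / 7.55 = 7.285 ≈ 7.3 days.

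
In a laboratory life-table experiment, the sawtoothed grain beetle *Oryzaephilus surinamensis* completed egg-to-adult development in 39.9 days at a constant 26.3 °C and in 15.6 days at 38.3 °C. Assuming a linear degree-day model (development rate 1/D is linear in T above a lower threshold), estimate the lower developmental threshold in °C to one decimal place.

18.6 °C

Equal thermal constants: D₁(T₁ − T_b) = D₂(T₂ − T_b).
39.9·(26.3 − T_b) = 15.6·(38.3 − T_b)
T_b = (39.9·26.3 − 15.6·38.3) / (39.9 − 15.6) = 451.89 / 24.3 = 18.596 °C ≈ 18.6 °C.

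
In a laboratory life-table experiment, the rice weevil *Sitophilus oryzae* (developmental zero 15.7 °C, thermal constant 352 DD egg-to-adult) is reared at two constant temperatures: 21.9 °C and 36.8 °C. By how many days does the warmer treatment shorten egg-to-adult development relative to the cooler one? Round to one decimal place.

At 21.9 °C: 352 / (21.9 − 15.7) = 352 / 6.2 = 56.774 d.
At 36.8 °C: 352 / (36.8 − 15.7) = 352 / 21.1 = 16.682 d.
Difference = |56.774 − 16.682| = 40.092 ≈ 40.1 days.

40.1 days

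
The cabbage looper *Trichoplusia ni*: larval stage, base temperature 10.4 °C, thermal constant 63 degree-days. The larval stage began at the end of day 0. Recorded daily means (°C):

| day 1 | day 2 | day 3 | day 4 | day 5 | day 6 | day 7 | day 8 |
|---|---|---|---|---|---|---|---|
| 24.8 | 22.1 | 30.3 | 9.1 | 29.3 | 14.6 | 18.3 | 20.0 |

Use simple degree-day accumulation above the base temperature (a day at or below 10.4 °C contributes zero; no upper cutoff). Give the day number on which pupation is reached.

Daily DD above 10.4 °C: 14.4, 11.7, 19.9, 0.0, 18.9, 4.2, 7.9, 9.6.
Cumulative: 14.4, 26.1, 46.0, 46.0, 64.9, 69.1, 77.0, 86.6.
The total first reaches 63 DD on day 5.

day 5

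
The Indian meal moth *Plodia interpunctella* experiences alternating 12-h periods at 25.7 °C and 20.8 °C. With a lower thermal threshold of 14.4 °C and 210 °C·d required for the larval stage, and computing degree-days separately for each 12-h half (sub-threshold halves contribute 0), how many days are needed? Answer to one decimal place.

Day half: max(0, 25.7 − 14.4) × 0.5 = 11.3 × 0.5 = 5.65 DD.
Night half: max(0, 20.8 − 14.4) × 0.5 = 6.4 × 0.5 = 3.20 DD.
Per 24 h: 8.85 DD/day.
Duration = 210 / 8.85 = 23.729 ≈ 23.7 days.

23.7 days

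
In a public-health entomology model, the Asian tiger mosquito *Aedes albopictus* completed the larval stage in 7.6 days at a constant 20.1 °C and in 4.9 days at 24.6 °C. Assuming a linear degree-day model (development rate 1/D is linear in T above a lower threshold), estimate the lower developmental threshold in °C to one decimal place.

11.9 °C

Linear rate model ⇒ the product D·(T − T_b) is constant across temperatures.
7.6·(20.1 − T_b) = 4.9·(24.6 − T_b)
T_b = (7.6·20.1 − 4.9·24.6) / (7.6 − 4.9) = 32.22 / 2.7 = 11.933 °C ≈ 11.9 °C.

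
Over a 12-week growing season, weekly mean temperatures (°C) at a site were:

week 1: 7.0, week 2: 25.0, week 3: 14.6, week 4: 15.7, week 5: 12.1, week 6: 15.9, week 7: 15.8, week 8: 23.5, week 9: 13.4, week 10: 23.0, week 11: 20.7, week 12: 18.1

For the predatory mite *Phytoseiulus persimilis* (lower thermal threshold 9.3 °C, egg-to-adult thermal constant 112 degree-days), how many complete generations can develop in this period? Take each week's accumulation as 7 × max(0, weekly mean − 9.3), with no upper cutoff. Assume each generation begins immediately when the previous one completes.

Weekly DD (7 × max(0, T̄ − 9.3)): 0.0, 109.9, 37.1, 44.8, 19.6, 46.2, 45.5, 99.4, 28.7, 95.9, 79.8, 61.6.
Season total = 668.5 DD.
Complete generations = ⌊668.5 / 112⌋ = 5.

5 generations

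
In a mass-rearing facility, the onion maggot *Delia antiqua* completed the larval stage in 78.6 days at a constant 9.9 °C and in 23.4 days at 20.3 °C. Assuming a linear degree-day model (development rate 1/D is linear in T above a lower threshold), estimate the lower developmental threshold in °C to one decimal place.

5.5 °C

Equal thermal constants: D₁(T₁ − T_b) = D₂(T₂ − T_b).
78.6·(9.9 − T_b) = 23.4·(20.3 − T_b)
T_b = (78.6·9.9 − 23.4·20.3) / (78.6 − 23.4) = 303.12 / 55.2 = 5.491 °C ≈ 5.5 °C.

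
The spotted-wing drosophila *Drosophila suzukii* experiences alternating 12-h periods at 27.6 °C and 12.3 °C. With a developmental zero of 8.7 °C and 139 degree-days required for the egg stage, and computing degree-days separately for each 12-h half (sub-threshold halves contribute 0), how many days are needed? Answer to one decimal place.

Day half: max(0, 27.6 − 8.7) × 0.5 = 18.9 × 0.5 = 9.45 DD.
Night half: max(0, 12.3 − 8.7) × 0.5 = 3.6 × 0.5 = 1.80 DD.
Per 24 h: 11.25 DD/day.
Duration = 139 / 11.25 = 12.356 ≈ 12.4 days.

12.4 days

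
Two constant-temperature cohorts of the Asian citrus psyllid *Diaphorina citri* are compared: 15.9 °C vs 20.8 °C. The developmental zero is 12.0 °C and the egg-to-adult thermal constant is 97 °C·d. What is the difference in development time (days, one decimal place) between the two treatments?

13.8 days

At 15.9 °C: 97 / (15.9 − 12.0) = 97 / 3.9 = 24.872 d.
At 20.8 °C: 97 / (20.8 − 12.0) = 97 / 8.8 = 11.023 d.
Difference = |24.872 − 11.023| = 13.849 ≈ 13.8 days.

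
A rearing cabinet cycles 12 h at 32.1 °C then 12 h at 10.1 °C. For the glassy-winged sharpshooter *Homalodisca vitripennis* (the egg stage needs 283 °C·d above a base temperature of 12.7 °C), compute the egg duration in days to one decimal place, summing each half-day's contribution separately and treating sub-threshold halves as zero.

29.2 days

Day half: max(0, 32.1 − 12.7) × 0.5 = 19.4 × 0.5 = 9.70 DD.
Night half: max(0, 10.1 − 12.7) × 0.5 = 0.0 × 0.5 = 0.00 DD.
Per 24 h: 9.70 DD/day.
Duration = 283 / 9.70 = 29.175 ≈ 29.2 days.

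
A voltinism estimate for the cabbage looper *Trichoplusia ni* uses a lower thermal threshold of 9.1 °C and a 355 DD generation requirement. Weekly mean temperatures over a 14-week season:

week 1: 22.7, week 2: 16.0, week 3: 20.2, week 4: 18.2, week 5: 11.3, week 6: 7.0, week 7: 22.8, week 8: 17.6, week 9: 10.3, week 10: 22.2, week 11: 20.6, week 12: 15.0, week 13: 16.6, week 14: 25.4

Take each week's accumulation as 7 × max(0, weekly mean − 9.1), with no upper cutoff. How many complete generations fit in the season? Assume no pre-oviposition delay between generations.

2 generations

Weekly DD (7 × max(0, T̄ − 9.1)): 95.2, 48.3, 77.7, 63.7, 15.4, 0.0, 95.9, 59.5, 8.4, 91.7, 80.5, 41.3, 52.5, 114.1.
Season total = 844.2 DD.
Complete generations = ⌊844.2 / 355⌋ = 2.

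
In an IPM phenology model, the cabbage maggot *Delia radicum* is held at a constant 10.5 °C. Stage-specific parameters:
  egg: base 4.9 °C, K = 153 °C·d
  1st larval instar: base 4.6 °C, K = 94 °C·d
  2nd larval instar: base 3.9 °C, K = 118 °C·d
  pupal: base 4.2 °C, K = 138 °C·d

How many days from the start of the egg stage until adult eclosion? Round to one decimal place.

83.0 days

egg: 153 / (10.5 − 4.9) = 153 / 5.6 = 27.321 d.
1st larval instar: 94 / (10.5 − 4.6) = 94 / 5.9 = 15.932 d.
2nd larval instar: 118 / (10.5 − 3.9) = 118 / 6.6 = 17.879 d.
pupal: 138 / (10.5 − 4.2) = 138 / 6.3 = 21.905 d.
Sum = 83.037 ≈ 83.0 days.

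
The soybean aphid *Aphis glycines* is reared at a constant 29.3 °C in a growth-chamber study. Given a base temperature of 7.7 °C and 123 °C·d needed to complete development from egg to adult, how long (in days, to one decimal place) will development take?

Daily accumulation = 29.3 − 7.7 = 21.6 DD/day.
Duration = 123 / 21.6 = 5.694 ≈ 5.7 days.

5.7 days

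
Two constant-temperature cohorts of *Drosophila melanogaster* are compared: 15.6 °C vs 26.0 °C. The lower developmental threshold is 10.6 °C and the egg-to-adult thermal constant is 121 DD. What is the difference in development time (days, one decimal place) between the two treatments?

16.3 days

At 15.6 °C: 121 / (15.6 − 10.6) = 121 / 5.0 = 24.200 d.
At 26.0 °C: 121 / (26.0 − 10.6) = 121 / 15.4 = 7.857 d.
Difference = |24.200 − 7.857| = 16.343 ≈ 16.3 days.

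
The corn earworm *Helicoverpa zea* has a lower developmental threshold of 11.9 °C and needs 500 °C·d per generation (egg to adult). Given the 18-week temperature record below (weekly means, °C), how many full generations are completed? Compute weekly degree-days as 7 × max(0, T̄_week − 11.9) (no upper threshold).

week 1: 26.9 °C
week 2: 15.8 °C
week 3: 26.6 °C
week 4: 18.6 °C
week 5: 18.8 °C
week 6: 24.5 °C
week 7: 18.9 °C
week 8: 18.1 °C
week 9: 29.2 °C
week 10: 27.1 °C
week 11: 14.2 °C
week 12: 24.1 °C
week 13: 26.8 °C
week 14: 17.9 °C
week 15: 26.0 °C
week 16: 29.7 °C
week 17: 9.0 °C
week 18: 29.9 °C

Weekly DD (7 × max(0, T̄ − 11.9)): 105.0, 27.3, 102.9, 46.9, 48.3, 88.2, 49.0, 43.4, 121.1, 106.4, 16.1, 85.4, 104.3, 42.0, 98.7, 124.6, 0.0, 126.0.
Season total = 1335.6 DD.
Complete generations = ⌊1335.6 / 500⌋ = 2.

2 generations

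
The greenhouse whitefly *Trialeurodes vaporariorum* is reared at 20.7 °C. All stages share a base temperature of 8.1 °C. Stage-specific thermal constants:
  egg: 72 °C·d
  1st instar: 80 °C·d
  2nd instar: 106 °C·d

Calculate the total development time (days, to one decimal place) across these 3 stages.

20.5 days

Daily accumulation at 20.7 °C = 20.7 − 8.1 = 12.6 DD/day.
Total K = 72 + 80 + 106 = 258 DD.
Total duration = 258 / 12.6 = 20.476 ≈ 20.5 days.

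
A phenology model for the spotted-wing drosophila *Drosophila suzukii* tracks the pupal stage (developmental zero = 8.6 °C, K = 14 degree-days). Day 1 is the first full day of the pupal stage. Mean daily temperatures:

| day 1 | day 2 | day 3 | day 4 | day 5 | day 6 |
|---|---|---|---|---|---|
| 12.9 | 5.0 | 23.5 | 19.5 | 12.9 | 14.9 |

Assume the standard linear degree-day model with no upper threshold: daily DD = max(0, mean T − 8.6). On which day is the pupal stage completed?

Daily DD above 8.6 °C: 4.3, 0.0, 14.9, 10.9, 4.3, 6.3.
Cumulative: 4.3, 4.3, 19.2, 30.1, 34.4, 40.7.
The total first reaches 14 DD on day 3.

day 3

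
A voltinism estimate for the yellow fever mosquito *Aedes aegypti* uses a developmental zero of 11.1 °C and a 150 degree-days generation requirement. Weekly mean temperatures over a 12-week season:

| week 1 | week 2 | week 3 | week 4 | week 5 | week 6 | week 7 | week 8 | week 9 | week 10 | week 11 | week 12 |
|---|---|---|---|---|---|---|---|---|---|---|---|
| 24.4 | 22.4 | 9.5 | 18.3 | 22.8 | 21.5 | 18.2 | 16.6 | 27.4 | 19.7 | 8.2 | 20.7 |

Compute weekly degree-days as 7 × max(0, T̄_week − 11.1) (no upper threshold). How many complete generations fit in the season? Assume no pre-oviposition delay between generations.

Weekly DD (7 × max(0, T̄ − 11.1)): 93.1, 79.1, 0.0, 50.4, 81.9, 72.8, 49.7, 38.5, 114.1, 60.2, 0.0, 67.2.
Season total = 707.0 DD.
Complete generations = ⌊707.0 / 150⌋ = 4.

4 generations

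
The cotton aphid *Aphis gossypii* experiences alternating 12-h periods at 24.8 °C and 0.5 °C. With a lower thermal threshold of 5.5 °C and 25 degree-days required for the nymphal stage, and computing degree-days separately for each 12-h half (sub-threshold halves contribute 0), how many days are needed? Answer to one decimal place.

Day half: max(0, 24.8 − 5.5) × 0.5 = 19.3 × 0.5 = 9.65 DD.
Night half: max(0, 0.5 − 5.5) × 0.5 = 0.0 × 0.5 = 0.00 DD.
Per 24 h: 9.65 DD/day.
Duration = 25 / 9.65 = 2.591 ≈ 2.6 days.

2.6 days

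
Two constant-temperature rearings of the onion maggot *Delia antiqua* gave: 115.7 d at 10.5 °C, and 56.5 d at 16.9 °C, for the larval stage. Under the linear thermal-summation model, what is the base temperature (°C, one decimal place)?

4.4 °C

Linear rate model ⇒ the product D·(T − T_b) is constant across temperatures.
115.7·(10.5 − T_b) = 56.5·(16.9 − T_b)
T_b = (115.7·10.5 − 56.5·16.9) / (115.7 − 56.5) = 260.00 / 59.2 = 4.392 °C ≈ 4.4 °C.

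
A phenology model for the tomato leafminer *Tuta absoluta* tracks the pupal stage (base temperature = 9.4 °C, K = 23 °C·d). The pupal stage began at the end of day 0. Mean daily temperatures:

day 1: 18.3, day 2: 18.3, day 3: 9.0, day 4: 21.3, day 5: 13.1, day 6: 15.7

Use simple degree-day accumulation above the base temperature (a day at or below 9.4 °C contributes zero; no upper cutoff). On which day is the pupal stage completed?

Daily DD above 9.4 °C: 8.9, 8.9, 0.0, 11.9, 3.7, 6.3.
Cumulative: 8.9, 17.8, 17.8, 29.7, 33.4, 39.7.
The total first reaches 23 DD on day 4.

day 4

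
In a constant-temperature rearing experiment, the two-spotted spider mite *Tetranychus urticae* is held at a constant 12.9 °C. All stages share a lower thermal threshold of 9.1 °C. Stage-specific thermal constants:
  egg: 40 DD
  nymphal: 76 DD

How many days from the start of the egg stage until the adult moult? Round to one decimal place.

Daily accumulation at 12.9 °C = 12.9 − 9.1 = 3.8 DD/day.
Total K = 40 + 76 = 116 DD.
Total duration = 116 / 3.8 = 30.526 ≈ 30.5 days.

30.5 days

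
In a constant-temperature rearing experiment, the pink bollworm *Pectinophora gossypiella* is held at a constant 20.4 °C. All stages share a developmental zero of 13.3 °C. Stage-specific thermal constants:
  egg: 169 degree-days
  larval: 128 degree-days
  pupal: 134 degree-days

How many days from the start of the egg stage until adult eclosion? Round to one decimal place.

60.7 days

Daily accumulation at 20.4 °C = 20.4 − 13.3 = 7.1 DD/day.
Total K = 169 + 128 + 134 = 431 DD.
Total duration = 431 / 7.1 = 60.704 ≈ 60.7 days.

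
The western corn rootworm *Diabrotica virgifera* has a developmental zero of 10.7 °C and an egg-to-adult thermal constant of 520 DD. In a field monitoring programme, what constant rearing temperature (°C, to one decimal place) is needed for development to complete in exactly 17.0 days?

Required daily accumulation = 520 / 17.0 = 30.588 DD/day.
T = T_base + 30.588 = 10.7 + 30.588 = 41.288 ≈ 41.3 °C.

41.3 °C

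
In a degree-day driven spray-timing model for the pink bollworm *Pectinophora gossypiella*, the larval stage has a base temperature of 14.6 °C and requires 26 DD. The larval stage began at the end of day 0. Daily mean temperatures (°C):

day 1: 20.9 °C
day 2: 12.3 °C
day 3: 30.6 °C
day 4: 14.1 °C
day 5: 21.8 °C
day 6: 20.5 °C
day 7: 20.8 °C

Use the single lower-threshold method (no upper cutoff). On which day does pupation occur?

Daily DD above 14.6 °C: 6.3, 0.0, 16.0, 0.0, 7.2, 5.9, 6.2.
Cumulative: 6.3, 6.3, 22.3, 22.3, 29.5, 35.4, 41.6.
The total first reaches 26 DD on day 5.

day 5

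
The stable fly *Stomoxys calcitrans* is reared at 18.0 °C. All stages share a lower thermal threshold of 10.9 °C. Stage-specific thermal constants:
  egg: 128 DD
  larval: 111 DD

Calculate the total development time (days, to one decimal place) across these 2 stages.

33.7 days

Daily accumulation at 18.0 °C = 18.0 − 10.9 = 7.1 DD/day.
Total K = 128 + 111 = 239 DD.
Total duration = 239 / 7.1 = 33.662 ≈ 33.7 days.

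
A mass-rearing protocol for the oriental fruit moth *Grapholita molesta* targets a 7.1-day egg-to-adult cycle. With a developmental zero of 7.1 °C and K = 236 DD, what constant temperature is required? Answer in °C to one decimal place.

Required daily accumulation = 236 / 7.1 = 33.239 DD/day.
T = T_base + 33.239 = 7.1 + 33.239 = 40.339 ≈ 40.3 °C.

40.3 °C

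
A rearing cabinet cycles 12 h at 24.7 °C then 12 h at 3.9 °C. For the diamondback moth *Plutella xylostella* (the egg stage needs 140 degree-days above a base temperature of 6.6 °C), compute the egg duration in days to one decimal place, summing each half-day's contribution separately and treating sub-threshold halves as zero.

15.5 days

Day half: max(0, 24.7 − 6.6) × 0.5 = 18.1 × 0.5 = 9.05 DD.
Night half: max(0, 3.9 − 6.6) × 0.5 = 0.0 × 0.5 = 0.00 DD.
Per 24 h: 9.05 DD/day.
Duration = 140 / 9.05 = 15.470 ≈ 15.5 days.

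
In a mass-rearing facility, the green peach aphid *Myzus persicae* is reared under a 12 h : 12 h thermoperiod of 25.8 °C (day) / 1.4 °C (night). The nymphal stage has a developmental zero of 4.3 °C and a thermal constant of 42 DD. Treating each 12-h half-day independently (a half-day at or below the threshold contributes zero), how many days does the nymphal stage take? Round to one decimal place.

Day half: max(0, 25.8 − 4.3) × 0.5 = 21.5 × 0.5 = 10.75 DD.
Night half: max(0, 1.4 − 4.3) × 0.5 = 0.0 × 0.5 = 0.00 DD.
Per 24 h: 10.75 DD/day.
Duration = 42 / 10.75 = 3.907 ≈ 3.9 days.

3.9 days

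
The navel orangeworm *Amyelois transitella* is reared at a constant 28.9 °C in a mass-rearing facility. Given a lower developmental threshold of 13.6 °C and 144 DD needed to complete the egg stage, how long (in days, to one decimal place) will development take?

9.4 days

Daily accumulation = 28.9 − 13.6 = 15.3 DD/day.
Duration = 144 / 15.3 = 9.412 ≈ 9.4 days.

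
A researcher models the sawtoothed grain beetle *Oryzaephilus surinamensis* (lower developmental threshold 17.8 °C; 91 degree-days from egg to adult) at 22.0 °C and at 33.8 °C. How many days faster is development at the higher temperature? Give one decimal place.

At 22.0 °C: 91 / (22.0 − 17.8) = 91 / 4.2 = 21.667 d.
At 33.8 °C: 91 / (33.8 − 17.8) = 91 / 16.0 = 5.688 d.
Difference = |21.667 − 5.688| = 15.979 ≈ 16.0 days.

16.0 days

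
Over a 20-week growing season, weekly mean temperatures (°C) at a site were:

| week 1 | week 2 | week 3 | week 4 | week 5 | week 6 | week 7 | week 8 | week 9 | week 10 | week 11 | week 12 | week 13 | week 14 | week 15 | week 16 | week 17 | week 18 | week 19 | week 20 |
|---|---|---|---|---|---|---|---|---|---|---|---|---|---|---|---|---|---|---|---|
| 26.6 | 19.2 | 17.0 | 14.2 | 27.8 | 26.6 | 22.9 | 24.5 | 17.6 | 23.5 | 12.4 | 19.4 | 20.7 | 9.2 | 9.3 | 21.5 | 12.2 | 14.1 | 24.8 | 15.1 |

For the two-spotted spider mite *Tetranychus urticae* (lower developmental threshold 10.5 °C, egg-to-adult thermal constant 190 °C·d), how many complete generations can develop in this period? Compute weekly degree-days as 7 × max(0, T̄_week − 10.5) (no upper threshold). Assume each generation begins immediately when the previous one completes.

6 generations

Weekly DD (7 × max(0, T̄ − 10.5)): 112.7, 60.9, 45.5, 25.9, 121.1, 112.7, 86.8, 98.0, 49.7, 91.0, 13.3, 62.3, 71.4, 0.0, 0.0, 77.0, 11.9, 25.2, 100.1, 32.2.
Season total = 1197.7 DD.
Complete generations = ⌊1197.7 / 190⌋ = 6.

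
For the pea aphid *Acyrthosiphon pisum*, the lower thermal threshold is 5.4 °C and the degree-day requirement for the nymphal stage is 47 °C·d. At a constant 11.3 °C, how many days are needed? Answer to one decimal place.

8.0 days

Daily accumulation = 11.3 − 5.4 = 5.9 DD/day.
Duration = 47 / 5.9 = 7.966 ≈ 8.0 days.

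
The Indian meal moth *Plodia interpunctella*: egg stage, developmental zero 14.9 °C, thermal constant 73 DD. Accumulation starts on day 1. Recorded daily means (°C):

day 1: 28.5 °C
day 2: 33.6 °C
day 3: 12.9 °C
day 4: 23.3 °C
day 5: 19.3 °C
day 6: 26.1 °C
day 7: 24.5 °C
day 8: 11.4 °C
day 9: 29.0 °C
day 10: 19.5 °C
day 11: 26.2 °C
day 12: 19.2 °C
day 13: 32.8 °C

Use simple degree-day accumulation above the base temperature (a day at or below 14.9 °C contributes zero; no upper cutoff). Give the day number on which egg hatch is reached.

day 9

Daily DD above 14.9 °C: 13.6, 18.7, 0.0, 8.4, 4.4, 11.2, 9.6, 0.0, 14.1, 4.6, 11.3, 4.3, 17.9.
Cumulative: 13.6, 32.3, 32.3, 40.7, 45.1, 56.3, 65.9, 65.9, 80.0, 84.6, 95.9, 100.2, 118.1.
The total first reaches 73 DD on day 9.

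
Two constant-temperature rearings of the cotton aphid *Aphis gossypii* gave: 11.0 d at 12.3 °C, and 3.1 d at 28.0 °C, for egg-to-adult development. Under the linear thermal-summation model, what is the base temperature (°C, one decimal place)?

6.1 °C

Linear rate model ⇒ the product D·(T − T_b) is constant across temperatures.
11.0·(12.3 − T_b) = 3.1·(28.0 − T_b)
T_b = (11.0·12.3 − 3.1·28.0) / (11.0 − 3.1) = 48.50 / 7.9 = 6.139 °C ≈ 6.1 °C.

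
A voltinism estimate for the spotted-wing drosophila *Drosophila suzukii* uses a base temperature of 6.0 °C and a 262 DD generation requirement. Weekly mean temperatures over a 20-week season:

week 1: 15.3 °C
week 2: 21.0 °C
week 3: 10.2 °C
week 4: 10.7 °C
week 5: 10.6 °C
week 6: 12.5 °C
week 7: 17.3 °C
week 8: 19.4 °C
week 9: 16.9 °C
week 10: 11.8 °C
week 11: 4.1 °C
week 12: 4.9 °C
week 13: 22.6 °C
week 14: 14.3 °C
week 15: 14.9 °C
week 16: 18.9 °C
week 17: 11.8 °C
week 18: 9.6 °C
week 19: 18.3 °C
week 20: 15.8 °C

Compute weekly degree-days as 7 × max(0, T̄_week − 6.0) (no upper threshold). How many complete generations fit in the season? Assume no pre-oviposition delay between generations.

4 generations

Weekly DD (7 × max(0, T̄ − 6.0)): 65.1, 105.0, 29.4, 32.9, 32.2, 45.5, 79.1, 93.8, 76.3, 40.6, 0.0, 0.0, 116.2, 58.1, 62.3, 90.3, 40.6, 25.2, 86.1, 68.6.
Season total = 1147.3 DD.
Complete generations = ⌊1147.3 / 262⌋ = 4.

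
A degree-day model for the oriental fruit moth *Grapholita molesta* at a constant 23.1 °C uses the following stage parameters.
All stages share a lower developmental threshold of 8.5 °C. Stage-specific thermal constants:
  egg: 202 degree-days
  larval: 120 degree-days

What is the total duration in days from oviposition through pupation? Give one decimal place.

22.1 days

Daily accumulation at 23.1 °C = 23.1 − 8.5 = 14.6 DD/day.
Total K = 202 + 120 = 322 DD.
Total duration = 322 / 14.6 = 22.055 ≈ 22.1 days.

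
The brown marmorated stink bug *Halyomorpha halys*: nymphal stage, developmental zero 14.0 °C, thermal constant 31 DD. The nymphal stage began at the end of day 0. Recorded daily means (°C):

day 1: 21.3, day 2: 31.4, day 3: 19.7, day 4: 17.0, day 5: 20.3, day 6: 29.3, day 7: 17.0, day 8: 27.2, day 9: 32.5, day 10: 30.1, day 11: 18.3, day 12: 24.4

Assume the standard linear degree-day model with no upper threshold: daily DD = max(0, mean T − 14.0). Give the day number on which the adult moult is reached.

day 4

Daily DD above 14.0 °C: 7.3, 17.4, 5.7, 3.0, 6.3, 15.3, 3.0, 13.2, 18.5, 16.1, 4.3, 10.4.
Cumulative: 7.3, 24.7, 30.4, 33.4, 39.7, 55.0, 58.0, 71.2, 89.7, 105.8, 110.1, 120.5.
The total first reaches 31 DD on day 4.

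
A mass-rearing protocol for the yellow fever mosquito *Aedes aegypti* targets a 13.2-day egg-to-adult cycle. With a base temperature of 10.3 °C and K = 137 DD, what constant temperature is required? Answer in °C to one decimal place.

20.7 °C

Required daily accumulation = 137 / 13.2 = 10.379 DD/day.
T = T_base + 10.379 = 10.3 + 10.379 = 20.679 ≈ 20.7 °C.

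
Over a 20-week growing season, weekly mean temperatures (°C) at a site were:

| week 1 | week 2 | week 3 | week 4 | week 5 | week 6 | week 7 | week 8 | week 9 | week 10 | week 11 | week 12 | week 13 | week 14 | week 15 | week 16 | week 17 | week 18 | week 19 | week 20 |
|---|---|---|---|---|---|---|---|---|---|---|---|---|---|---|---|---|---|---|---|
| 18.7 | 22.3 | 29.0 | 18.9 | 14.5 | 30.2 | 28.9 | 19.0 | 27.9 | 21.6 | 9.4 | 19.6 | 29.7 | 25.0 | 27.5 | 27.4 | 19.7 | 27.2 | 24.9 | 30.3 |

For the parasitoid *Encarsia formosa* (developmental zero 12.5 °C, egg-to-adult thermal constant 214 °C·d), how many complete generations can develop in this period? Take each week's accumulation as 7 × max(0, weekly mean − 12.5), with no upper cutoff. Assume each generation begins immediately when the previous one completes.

7 generations

Weekly DD (7 × max(0, T̄ − 12.5)): 43.4, 68.6, 115.5, 44.8, 14.0, 123.9, 114.8, 45.5, 107.8, 63.7, 0.0, 49.7, 120.4, 87.5, 105.0, 104.3, 50.4, 102.9, 86.8, 124.6.
Season total = 1573.6 DD.
Complete generations = ⌊1573.6 / 214⌋ = 7.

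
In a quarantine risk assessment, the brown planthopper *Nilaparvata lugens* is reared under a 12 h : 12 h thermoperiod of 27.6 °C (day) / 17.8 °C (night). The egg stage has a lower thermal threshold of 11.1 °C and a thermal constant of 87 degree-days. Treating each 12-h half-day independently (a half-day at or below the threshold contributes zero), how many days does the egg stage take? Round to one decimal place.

7.5 days

Day half: max(0, 27.6 − 11.1) × 0.5 = 16.5 × 0.5 = 8.25 DD.
Night half: max(0, 17.8 − 11.1) × 0.5 = 6.7 × 0.5 = 3.35 DD.
Per 24 h: 11.60 DD/day.
Duration = 87 / 11.60 = 7.500 ≈ 7.5 days.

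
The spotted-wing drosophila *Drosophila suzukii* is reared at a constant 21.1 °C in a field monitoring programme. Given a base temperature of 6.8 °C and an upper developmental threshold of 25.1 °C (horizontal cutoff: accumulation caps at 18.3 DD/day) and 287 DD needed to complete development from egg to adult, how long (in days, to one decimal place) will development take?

20.1 days

Daily accumulation = 21.1 − 6.8 = 14.3 DD/day.
Duration = 287 / 14.3 = 20.070 ≈ 20.1 days.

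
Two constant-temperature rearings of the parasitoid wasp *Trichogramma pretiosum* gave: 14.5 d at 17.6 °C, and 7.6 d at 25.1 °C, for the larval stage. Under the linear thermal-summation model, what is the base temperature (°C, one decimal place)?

9.3 °C

Equal thermal constants: D₁(T₁ − T_b) = D₂(T₂ − T_b).
14.5·(17.6 − T_b) = 7.6·(25.1 − T_b)
T_b = (14.5·17.6 − 7.6·25.1) / (14.5 − 7.6) = 64.44 / 6.9 = 9.339 °C ≈ 9.3 °C.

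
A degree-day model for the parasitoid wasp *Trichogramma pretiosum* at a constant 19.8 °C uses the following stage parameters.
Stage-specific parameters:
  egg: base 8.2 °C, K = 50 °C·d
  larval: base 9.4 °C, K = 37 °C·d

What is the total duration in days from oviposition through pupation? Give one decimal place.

7.9 days

egg: 50 / (19.8 − 8.2) = 50 / 11.6 = 4.310 d.
larval: 37 / (19.8 − 9.4) = 37 / 10.4 = 3.558 d.
Sum = 7.868 ≈ 7.9 days.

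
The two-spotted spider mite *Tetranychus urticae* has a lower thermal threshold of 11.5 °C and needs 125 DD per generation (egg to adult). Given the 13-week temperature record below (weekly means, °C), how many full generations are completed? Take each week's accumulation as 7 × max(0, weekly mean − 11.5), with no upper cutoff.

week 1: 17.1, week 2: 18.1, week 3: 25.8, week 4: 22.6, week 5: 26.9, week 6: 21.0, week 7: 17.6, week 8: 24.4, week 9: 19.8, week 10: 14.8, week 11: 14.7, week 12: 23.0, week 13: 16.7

6 generations

Weekly DD (7 × max(0, T̄ − 11.5)): 39.2, 46.2, 100.1, 77.7, 107.8, 66.5, 42.7, 90.3, 58.1, 23.1, 22.4, 80.5, 36.4.
Season total = 791.0 DD.
Complete generations = ⌊791.0 / 125⌋ = 6.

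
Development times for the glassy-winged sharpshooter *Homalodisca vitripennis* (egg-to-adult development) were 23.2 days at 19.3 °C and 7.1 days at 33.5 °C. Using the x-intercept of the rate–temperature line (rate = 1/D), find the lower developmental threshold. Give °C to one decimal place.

Equal thermal constants: D₁(T₁ − T_b) = D₂(T₂ − T_b).
23.2·(19.3 − T_b) = 7.1·(33.5 − T_b)
T_b = (23.2·19.3 − 7.1·33.5) / (23.2 − 7.1) = 209.91 / 16.1 = 13.038 °C ≈ 13.0 °C.

13.0 °C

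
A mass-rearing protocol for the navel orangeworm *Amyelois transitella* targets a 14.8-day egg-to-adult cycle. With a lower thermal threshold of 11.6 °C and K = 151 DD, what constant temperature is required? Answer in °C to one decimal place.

Required daily accumulation = 151 / 14.8 = 10.203 DD/day.
T = T_base + 10.203 = 11.6 + 10.203 = 21.803 ≈ 21.8 °C.

21.8 °C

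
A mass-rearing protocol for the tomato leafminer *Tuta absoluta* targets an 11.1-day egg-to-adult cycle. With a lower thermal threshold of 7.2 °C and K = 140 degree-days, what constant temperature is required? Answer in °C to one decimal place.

Required daily accumulation = 140 / 11.1 = 12.613 DD/day.
T = T_base + 12.613 = 7.2 + 12.613 = 19.813 ≈ 19.8 °C.

19.8 °C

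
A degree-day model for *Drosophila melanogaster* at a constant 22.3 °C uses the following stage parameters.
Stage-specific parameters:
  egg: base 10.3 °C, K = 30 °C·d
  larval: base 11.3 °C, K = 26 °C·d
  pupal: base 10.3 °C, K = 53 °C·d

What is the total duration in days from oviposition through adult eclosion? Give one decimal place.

egg: 30 / (22.3 − 10.3) = 30 / 12.0 = 2.500 d.
larval: 26 / (22.3 − 11.3) = 26 / 11.0 = 2.364 d.
pupal: 53 / (22.3 − 10.3) = 53 / 12.0 = 4.417 d.
Sum = 9.280 ≈ 9.3 days.

9.3 days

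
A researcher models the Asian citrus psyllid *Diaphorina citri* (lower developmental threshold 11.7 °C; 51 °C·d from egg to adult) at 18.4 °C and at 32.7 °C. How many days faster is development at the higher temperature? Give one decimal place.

5.2 days

At 18.4 °C: 51 / (18.4 − 11.7) = 51 / 6.7 = 7.612 d.
At 32.7 °C: 51 / (32.7 − 11.7) = 51 / 21.0 = 2.429 d.
Difference = |7.612 − 2.429| = 5.183 ≈ 5.2 days.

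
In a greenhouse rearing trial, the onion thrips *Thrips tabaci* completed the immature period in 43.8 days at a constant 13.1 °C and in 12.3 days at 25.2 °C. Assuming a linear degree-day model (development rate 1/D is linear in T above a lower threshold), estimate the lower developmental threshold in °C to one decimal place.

8.4 °C

Linear rate model ⇒ the product D·(T − T_b) is constant across temperatures.
43.8·(13.1 − T_b) = 12.3·(25.2 − T_b)
T_b = (43.8·13.1 − 12.3·25.2) / (43.8 − 12.3) = 263.82 / 31.5 = 8.375 °C ≈ 8.4 °C.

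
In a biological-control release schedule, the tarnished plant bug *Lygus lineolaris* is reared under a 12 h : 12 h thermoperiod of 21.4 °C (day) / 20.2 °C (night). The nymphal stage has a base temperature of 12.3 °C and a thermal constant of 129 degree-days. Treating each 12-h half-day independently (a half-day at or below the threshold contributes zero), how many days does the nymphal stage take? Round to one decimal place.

15.2 days

Day half: max(0, 21.4 − 12.3) × 0.5 = 9.1 × 0.5 = 4.55 DD.
Night half: max(0, 20.2 − 12.3) × 0.5 = 7.9 × 0.5 = 3.95 DD.
Per 24 h: 8.50 DD/day.
Duration = 129 / 8.50 = 15.176 ≈ 15.2 days.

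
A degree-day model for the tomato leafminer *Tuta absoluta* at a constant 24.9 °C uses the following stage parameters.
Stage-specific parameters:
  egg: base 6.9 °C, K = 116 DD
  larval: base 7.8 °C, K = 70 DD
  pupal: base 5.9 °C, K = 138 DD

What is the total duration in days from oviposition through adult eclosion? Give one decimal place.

egg: 116 / (24.9 − 6.9) = 116 / 18.0 = 6.444 d.
larval: 70 / (24.9 − 7.8) = 70 / 17.1 = 4.094 d.
pupal: 138 / (24.9 − 5.9) = 138 / 19.0 = 7.263 d.
Sum = 17.801 ≈ 17.8 days.

17.8 days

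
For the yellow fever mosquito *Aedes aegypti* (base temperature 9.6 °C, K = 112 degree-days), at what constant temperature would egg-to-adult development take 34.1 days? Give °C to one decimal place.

12.9 °C

Required daily accumulation = 112 / 34.1 = 3.284 DD/day.
T = T_base + 3.284 = 9.6 + 3.284 = 12.884 ≈ 12.9 °C.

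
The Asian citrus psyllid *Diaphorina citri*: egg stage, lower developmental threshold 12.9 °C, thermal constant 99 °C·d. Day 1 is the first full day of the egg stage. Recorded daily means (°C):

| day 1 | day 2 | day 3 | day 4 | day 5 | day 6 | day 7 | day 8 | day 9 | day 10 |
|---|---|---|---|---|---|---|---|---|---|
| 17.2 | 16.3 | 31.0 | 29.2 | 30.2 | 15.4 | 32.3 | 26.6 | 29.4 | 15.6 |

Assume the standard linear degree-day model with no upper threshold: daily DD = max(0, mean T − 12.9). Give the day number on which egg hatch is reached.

Daily DD above 12.9 °C: 4.3, 3.4, 18.1, 16.3, 17.3, 2.5, 19.4, 13.7, 16.5, 2.7.
Cumulative: 4.3, 7.7, 25.8, 42.1, 59.4, 61.9, 81.3, 95.0, 111.5, 114.2.
The total first reaches 99 DD on day 9.

day 9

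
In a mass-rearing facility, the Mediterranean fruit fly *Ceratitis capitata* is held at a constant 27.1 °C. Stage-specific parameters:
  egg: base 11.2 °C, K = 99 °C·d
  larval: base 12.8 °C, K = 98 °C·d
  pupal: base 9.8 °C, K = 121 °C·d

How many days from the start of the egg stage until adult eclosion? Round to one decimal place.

egg: 99 / (27.1 − 11.2) = 99 / 15.9 = 6.226 d.
larval: 98 / (27.1 − 12.8) = 98 / 14.3 = 6.853 d.
pupal: 121 / (27.1 − 9.8) = 121 / 17.3 = 6.994 d.
Sum = 20.074 ≈ 20.1 days.

20.1 days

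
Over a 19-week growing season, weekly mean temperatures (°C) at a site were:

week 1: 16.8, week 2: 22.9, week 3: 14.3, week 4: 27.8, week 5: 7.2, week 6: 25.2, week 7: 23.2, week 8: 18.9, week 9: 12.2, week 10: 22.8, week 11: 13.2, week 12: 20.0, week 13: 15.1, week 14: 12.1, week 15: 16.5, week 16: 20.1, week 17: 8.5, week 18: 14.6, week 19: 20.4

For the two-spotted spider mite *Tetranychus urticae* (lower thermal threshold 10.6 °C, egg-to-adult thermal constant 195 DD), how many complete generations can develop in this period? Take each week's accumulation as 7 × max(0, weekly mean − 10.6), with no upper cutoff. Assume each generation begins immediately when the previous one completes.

Weekly DD (7 × max(0, T̄ − 10.6)): 43.4, 86.1, 25.9, 120.4, 0.0, 102.2, 88.2, 58.1, 11.2, 85.4, 18.2, 65.8, 31.5, 10.5, 41.3, 66.5, 0.0, 28.0, 68.6.
Season total = 951.3 DD.
Complete generations = ⌊951.3 / 195⌋ = 4.

4 generations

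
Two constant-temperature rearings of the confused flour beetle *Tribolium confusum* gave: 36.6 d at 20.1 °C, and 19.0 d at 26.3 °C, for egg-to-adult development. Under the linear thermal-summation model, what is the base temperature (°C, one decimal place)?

Equal thermal constants: D₁(T₁ − T_b) = D₂(T₂ − T_b).
36.6·(20.1 − T_b) = 19.0·(26.3 − T_b)
T_b = (36.6·20.1 − 19.0·26.3) / (36.6 − 19.0) = 235.96 / 17.6 = 13.407 °C ≈ 13.4 °C.

13.4 °C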